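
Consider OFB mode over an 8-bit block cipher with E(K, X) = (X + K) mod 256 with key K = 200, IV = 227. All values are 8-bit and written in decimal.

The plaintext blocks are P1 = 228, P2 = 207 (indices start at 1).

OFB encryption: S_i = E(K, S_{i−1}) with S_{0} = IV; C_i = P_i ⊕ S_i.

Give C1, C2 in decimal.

C1: S = E(K, 227) = 171; 228 ⊕ 171 = 79.
C2: S = E(K, 171) = 115; 207 ⊕ 115 = 188.

C1 = 79, C2 = 188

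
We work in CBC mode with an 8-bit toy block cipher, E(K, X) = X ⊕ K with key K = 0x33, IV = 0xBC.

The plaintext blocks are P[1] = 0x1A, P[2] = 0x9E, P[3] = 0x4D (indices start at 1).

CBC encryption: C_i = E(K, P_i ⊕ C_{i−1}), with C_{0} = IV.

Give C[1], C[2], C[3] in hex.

C[1] = 0x95, C[2] = 0x38, C[3] = 0x46

C[1]: P[1] ⊕ 0xBC = 0xA6; E(K, 0xA6) = 0x95.
C[2]: P[2] ⊕ 0x95 = 0x0B; E(K, 0x0B) = 0x38.
C[3]: P[3] ⊕ 0x38 = 0x75; E(K, 0x75) = 0x46.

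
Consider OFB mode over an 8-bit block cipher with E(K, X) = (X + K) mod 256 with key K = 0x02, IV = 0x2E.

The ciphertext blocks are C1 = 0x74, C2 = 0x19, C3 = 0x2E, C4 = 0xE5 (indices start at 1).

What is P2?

P2 = 0x2B

OFB decryption: S_i = E(K, S_{i−1}) with S_{0} = IV; P_i = C_i ⊕ S_i.
P1: S = E(K, 0x2E) = 0x30; 0x74 ⊕ 0x30 = 0x44.
P2: S = E(K, 0x30) = 0x32; 0x19 ⊕ 0x32 = 0x2B.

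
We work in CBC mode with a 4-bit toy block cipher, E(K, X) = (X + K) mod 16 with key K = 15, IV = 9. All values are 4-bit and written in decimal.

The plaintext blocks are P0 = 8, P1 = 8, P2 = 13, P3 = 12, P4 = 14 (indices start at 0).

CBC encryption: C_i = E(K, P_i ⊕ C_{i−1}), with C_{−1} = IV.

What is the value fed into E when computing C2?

10

C0: P0 ⊕ 9 = 1; E(K, 1) = 0.
C1: P1 ⊕ 0 = 8; E(K, 8) = 7.
C2: P2 ⊕ 7 = 10; E(K, 10) = 9.
So the input to E for block 2 is 10.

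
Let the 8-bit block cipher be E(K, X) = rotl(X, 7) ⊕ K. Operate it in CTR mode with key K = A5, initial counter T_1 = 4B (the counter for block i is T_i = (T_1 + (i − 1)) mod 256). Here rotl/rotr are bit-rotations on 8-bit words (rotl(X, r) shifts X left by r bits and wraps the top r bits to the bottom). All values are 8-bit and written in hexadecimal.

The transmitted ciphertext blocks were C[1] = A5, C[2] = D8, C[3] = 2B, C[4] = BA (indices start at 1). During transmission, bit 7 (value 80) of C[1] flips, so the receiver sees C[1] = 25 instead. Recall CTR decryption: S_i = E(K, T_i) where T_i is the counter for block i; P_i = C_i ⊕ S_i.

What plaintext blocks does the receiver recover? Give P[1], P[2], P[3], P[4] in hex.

P[1] = 25, P[2] = 5B, P[3] = 28, P[4] = 38

Only C[1] changed, to 25. In CTR, a change in C_i flips the same bit in P_i only; the keystream is unaffected. Decrypting the received ciphertext:
P[1]: T = 4B, S = E(K, T) = 00; 25 ⊕ 00 = 25.
P[2]: T = 4C, S = E(K, T) = 83; D8 ⊕ 83 = 5B.
P[3]: T = 4D, S = E(K, T) = 03; 2B ⊕ 03 = 28.
P[4]: T = 4E, S = E(K, T) = 82; BA ⊕ 82 = 38.
Blocks that differ from the original plaintext: P[1].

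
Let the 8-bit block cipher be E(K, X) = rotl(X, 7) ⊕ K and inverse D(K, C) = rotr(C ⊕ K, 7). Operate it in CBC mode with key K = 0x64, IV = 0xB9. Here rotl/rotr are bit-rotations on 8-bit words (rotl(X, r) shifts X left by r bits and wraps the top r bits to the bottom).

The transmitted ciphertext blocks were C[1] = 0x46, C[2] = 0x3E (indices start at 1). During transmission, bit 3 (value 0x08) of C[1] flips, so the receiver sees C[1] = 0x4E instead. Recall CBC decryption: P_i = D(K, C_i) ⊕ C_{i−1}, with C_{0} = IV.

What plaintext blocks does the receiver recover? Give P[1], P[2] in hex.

Only C[1] changed, to 0x4E. In CBC, a change in C_i garbles P_i and flips the same bit in P_{i+1}. Decrypting the received ciphertext:
P[1]: D(K, 0x4E) = 0x54; 0x54 ⊕ 0xB9 = 0xED.
P[2]: D(K, 0x3E) = 0xB4; 0xB4 ⊕ 0x4E = 0xFA.
Blocks that differ from the original plaintext: P[1], P[2].

P[1] = 0xED, P[2] = 0xFA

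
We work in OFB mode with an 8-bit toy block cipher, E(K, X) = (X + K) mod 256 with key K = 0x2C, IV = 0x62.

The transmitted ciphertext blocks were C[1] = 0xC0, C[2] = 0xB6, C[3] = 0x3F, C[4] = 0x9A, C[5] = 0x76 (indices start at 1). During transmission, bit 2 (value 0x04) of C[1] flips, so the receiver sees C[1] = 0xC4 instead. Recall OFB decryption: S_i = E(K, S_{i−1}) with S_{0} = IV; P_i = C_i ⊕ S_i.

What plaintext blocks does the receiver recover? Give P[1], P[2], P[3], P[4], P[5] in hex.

Only C[1] changed, to 0xC4. In OFB, a change in C_i flips the same bit in P_i only; the keystream is unaffected. Decrypting the received ciphertext:
P[1]: S = E(K, 0x62) = 0x8E; 0xC4 ⊕ 0x8E = 0x4A.
P[2]: S = E(K, 0x8E) = 0xBA; 0xB6 ⊕ 0xBA = 0x0C.
P[3]: S = E(K, 0xBA) = 0xE6; 0x3F ⊕ 0xE6 = 0xD9.
P[4]: S = E(K, 0xE6) = 0x12; 0x9A ⊕ 0x12 = 0x88.
P[5]: S = E(K, 0x12) = 0x3E; 0x76 ⊕ 0x3E = 0x48.
Blocks that differ from the original plaintext: P[1].

P[1] = 0x4A, P[2] = 0x0C, P[3] = 0xD9, P[4] = 0x88, P[5] = 0x48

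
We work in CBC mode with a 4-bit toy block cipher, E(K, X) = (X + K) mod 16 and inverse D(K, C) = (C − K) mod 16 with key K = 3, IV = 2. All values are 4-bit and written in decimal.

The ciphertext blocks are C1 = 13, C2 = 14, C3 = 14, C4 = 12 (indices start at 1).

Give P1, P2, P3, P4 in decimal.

CBC decryption: P_i = D(K, C_i) ⊕ C_{i−1}, with C_{0} = IV.
P1: D(K, 13) = 10; 10 ⊕ 2 = 8.
P2: D(K, 14) = 11; 11 ⊕ 13 = 6.
P3: D(K, 14) = 11; 11 ⊕ 14 = 5.
P4: D(K, 12) = 9; 9 ⊕ 14 = 7.

P1 = 8, P2 = 6, P3 = 5, P4 = 7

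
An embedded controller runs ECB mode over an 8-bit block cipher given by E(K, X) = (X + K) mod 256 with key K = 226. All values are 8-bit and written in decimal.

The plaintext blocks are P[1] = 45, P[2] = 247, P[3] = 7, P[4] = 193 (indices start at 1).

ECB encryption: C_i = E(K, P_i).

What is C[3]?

C[3] = 233

C[3]: E(K, 7) = 233.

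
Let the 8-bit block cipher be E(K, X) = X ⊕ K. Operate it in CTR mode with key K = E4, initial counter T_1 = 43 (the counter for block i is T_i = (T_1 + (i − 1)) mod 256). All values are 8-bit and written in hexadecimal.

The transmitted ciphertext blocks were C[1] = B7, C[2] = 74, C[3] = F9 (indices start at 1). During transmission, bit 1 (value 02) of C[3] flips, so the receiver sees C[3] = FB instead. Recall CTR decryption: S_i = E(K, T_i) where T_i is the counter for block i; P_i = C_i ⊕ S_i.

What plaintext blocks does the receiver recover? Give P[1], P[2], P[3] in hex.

Only C[3] changed, to FB. In CTR, a change in C_i flips the same bit in P_i only; the keystream is unaffected. Decrypting the received ciphertext:
P[1]: T = 43, S = E(K, T) = A7; B7 ⊕ A7 = 10.
P[2]: T = 44, S = E(K, T) = A0; 74 ⊕ A0 = D4.
P[3]: T = 45, S = E(K, T) = A1; FB ⊕ A1 = 5A.
Blocks that differ from the original plaintext: P[3].

P[1] = 10, P[2] = D4, P[3] = 5A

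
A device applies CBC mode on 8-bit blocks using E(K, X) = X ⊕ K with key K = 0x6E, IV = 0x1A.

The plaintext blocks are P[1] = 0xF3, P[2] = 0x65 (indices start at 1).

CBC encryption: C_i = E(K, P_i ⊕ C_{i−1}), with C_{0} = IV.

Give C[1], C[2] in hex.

C[1]: P[1] ⊕ 0x1A = 0xE9; E(K, 0xE9) = 0x87.
C[2]: P[2] ⊕ 0x87 = 0xE2; E(K, 0xE2) = 0x8C.

C[1] = 0x87, C[2] = 0x8C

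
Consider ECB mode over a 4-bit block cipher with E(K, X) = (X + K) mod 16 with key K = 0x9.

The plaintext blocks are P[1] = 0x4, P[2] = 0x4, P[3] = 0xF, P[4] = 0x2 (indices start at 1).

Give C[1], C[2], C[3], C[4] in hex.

ECB encryption: C_i = E(K, P_i).
C[1]: E(K, 0x4) = 0xD.
C[2]: E(K, 0x4) = 0xD.
C[3]: E(K, 0xF) = 0x8.
C[4]: E(K, 0x2) = 0xB.

C[1] = 0xD, C[2] = 0xD, C[3] = 0x8, C[4] = 0xB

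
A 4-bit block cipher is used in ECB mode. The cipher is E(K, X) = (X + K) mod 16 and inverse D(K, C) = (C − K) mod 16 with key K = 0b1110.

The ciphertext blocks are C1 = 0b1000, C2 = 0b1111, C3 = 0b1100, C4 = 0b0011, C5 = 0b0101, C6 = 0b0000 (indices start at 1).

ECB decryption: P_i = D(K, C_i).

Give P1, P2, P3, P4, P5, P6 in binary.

P1 = 0b1010, P2 = 0b0001, P3 = 0b1110, P4 = 0b0101, P5 = 0b0111, P6 = 0b0010

P1: D(K, 0b1000) = 0b1010.
P2: D(K, 0b1111) = 0b0001.
P3: D(K, 0b1100) = 0b1110.
P4: D(K, 0b0011) = 0b0101.
P5: D(K, 0b0101) = 0b0111.
P6: D(K, 0b0000) = 0b0010.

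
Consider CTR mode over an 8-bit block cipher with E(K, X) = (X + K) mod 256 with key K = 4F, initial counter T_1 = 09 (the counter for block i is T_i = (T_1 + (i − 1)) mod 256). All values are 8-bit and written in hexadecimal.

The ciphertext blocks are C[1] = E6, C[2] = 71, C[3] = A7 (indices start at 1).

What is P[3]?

CTR decryption: S_i = E(K, T_i) where T_i is the counter for block i; P_i = C_i ⊕ S_i.
P[3]: T = 0B, S = E(K, T) = 5A; A7 ⊕ 5A = FD.

P[3] = FD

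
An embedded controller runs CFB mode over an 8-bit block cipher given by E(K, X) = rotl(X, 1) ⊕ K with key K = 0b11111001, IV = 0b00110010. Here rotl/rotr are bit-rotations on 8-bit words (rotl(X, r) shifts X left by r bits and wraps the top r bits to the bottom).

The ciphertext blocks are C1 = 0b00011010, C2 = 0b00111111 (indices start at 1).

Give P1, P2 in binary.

CFB decryption: P_i = C_i ⊕ E(K, C_{i−1}), with C_{0} = IV.
P1: E(K, 0b00110010) = 0b10011101; 0b00011010 ⊕ 0b10011101 = 0b10000111.
P2: E(K, 0b00011010) = 0b11001101; 0b00111111 ⊕ 0b11001101 = 0b11110010.

P1 = 0b10000111, P2 = 0b11110010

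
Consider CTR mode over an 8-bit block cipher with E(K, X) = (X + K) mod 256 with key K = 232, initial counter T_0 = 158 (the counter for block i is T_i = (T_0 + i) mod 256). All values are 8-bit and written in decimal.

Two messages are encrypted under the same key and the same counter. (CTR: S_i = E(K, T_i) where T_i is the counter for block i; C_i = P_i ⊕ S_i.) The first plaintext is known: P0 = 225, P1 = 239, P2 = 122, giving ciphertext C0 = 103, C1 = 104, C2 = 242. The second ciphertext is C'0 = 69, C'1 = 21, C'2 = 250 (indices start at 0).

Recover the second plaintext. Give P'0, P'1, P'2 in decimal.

In CTR with a reused counter, both messages share the same keystream S_i, so C_i ⊕ C'_i = P_i ⊕ P'_i and thus P'_i = P_i ⊕ C_i ⊕ C'_i.
P'0: 225 ⊕ 103 ⊕ 69 = 195.
P'1: 239 ⊕ 104 ⊕ 21 = 146.
P'2: 122 ⊕ 242 ⊕ 250 = 114.

P'0 = 195, P'1 = 146, P'2 = 114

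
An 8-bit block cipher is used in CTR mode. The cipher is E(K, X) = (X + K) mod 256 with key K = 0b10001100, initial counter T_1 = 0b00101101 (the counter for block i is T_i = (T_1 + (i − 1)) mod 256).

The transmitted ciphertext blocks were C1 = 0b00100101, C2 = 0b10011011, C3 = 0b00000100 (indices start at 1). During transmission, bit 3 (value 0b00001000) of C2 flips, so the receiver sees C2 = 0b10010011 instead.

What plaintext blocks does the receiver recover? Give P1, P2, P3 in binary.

P1 = 0b10011100, P2 = 0b00101001, P3 = 0b10111111

CTR decryption: S_i = E(K, T_i) where T_i is the counter for block i; P_i = C_i ⊕ S_i.
Only C2 changed, to 0b10010011. In CTR, a change in C_i flips the same bit in P_i only; the keystream is unaffected. Decrypting the received ciphertext:
P1: T = 0b00101101, S = E(K, T) = 0b10111001; 0b00100101 ⊕ 0b10111001 = 0b10011100.
P2: T = 0b00101110, S = E(K, T) = 0b10111010; 0b10010011 ⊕ 0b10111010 = 0b00101001.
P3: T = 0b00101111, S = E(K, T) = 0b10111011; 0b00000100 ⊕ 0b10111011 = 0b10111111.
Blocks that differ from the original plaintext: P2.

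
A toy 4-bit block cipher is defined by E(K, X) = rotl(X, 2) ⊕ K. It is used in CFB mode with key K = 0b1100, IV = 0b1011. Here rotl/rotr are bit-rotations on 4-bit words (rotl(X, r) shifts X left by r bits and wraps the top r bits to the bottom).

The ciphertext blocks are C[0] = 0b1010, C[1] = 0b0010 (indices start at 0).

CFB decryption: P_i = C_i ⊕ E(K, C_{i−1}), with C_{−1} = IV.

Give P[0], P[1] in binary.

P[0]: E(K, 0b1011) = 0b0010; 0b1010 ⊕ 0b0010 = 0b1000.
P[1]: E(K, 0b1010) = 0b0110; 0b0010 ⊕ 0b0110 = 0b0100.

P[0] = 0b1000, P[1] = 0b0100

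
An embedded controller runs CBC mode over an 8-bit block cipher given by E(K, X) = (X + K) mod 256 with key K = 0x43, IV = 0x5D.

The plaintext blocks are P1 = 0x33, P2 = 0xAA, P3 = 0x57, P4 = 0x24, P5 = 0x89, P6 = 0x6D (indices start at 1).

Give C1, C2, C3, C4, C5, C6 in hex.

CBC encryption: C_i = E(K, P_i ⊕ C_{i−1}), with C_{0} = IV.
C1: P1 ⊕ 0x5D = 0x6E; E(K, 0x6E) = 0xB1.
C2: P2 ⊕ 0xB1 = 0x1B; E(K, 0x1B) = 0x5E.
C3: P3 ⊕ 0x5E = 0x09; E(K, 0x09) = 0x4C.
C4: P4 ⊕ 0x4C = 0x68; E(K, 0x68) = 0xAB.
C5: P5 ⊕ 0xAB = 0x22; E(K, 0x22) = 0x65.
C6: P6 ⊕ 0x65 = 0x08; E(K, 0x08) = 0x4B.

C1 = 0xB1, C2 = 0x5E, C3 = 0x4C, C4 = 0xAB, C5 = 0x65, C6 = 0x4B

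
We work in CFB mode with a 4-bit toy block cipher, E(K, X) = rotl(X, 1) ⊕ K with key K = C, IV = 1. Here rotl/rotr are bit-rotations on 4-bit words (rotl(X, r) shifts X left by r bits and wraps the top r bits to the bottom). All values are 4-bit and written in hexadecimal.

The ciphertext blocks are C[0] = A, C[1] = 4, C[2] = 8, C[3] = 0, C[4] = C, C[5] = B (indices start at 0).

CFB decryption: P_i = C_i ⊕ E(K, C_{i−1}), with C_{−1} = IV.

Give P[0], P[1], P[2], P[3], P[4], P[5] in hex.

P[0]: E(K, 1) = E; A ⊕ E = 4.
P[1]: E(K, A) = 9; 4 ⊕ 9 = D.
P[2]: E(K, 4) = 4; 8 ⊕ 4 = C.
P[3]: E(K, 8) = D; 0 ⊕ D = D.
P[4]: E(K, 0) = C; C ⊕ C = 0.
P[5]: E(K, C) = 5; B ⊕ 5 = E.

P[0] = 4, P[1] = D, P[2] = C, P[3] = D, P[4] = 0, P[5] = E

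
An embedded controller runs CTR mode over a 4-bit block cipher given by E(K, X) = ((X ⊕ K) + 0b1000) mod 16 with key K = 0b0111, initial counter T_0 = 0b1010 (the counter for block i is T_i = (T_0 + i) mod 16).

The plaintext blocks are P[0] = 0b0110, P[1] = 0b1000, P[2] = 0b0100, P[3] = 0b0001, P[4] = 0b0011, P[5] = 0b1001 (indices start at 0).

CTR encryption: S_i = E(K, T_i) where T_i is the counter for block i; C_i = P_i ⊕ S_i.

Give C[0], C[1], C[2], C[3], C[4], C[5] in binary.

C[0] = 0b0011, C[1] = 0b1100, C[2] = 0b0111, C[3] = 0b0011, C[4] = 0b0010, C[5] = 0b1001

C[0]: T = 0b1010, S = E(K, T) = 0b0101; 0b0110 ⊕ 0b0101 = 0b0011.
C[1]: T = 0b1011, S = E(K, T) = 0b0100; 0b1000 ⊕ 0b0100 = 0b1100.
C[2]: T = 0b1100, S = E(K, T) = 0b0011; 0b0100 ⊕ 0b0011 = 0b0111.
C[3]: T = 0b1101, S = E(K, T) = 0b0010; 0b0001 ⊕ 0b0010 = 0b0011.
C[4]: T = 0b1110, S = E(K, T) = 0b0001; 0b0011 ⊕ 0b0001 = 0b0010.
C[5]: T = 0b1111, S = E(K, T) = 0b0000; 0b1001 ⊕ 0b0000 = 0b1001.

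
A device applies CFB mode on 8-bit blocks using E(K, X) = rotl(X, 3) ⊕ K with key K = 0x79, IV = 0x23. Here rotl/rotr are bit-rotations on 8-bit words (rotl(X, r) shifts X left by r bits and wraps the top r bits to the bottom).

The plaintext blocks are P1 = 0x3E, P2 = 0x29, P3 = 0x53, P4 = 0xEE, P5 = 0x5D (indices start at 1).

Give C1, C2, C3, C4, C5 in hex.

C1 = 0x5E, C2 = 0xA2, C3 = 0x3F, C4 = 0x6E, C5 = 0x57

CFB encryption: C_i = P_i ⊕ E(K, C_{i−1}), with C_{0} = IV.
C1: E(K, 0x23) = 0x60; 0x3E ⊕ 0x60 = 0x5E.
C2: E(K, 0x5E) = 0x8B; 0x29 ⊕ 0x8B = 0xA2.
C3: E(K, 0xA2) = 0x6C; 0x53 ⊕ 0x6C = 0x3F.
C4: E(K, 0x3F) = 0x80; 0xEE ⊕ 0x80 = 0x6E.
C5: E(K, 0x6E) = 0x0A; 0x5D ⊕ 0x0A = 0x57.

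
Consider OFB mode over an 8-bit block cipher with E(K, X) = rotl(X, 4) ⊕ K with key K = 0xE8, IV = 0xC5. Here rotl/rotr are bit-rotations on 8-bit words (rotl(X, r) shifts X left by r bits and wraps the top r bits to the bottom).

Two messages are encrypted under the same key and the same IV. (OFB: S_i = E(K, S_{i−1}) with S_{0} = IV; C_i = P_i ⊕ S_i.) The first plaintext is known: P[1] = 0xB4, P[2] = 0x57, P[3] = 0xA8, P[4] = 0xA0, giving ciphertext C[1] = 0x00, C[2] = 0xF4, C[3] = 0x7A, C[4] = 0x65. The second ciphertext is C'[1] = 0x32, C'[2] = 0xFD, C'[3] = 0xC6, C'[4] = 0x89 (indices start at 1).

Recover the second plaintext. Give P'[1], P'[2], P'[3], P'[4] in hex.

In OFB with a reused IV, both messages share the same keystream S_i, so C_i ⊕ C'_i = P_i ⊕ P'_i and thus P'_i = P_i ⊕ C_i ⊕ C'_i.
P'[1]: 0xB4 ⊕ 0x00 ⊕ 0x32 = 0x86.
P'[2]: 0x57 ⊕ 0xF4 ⊕ 0xFD = 0x5E.
P'[3]: 0xA8 ⊕ 0x7A ⊕ 0xC6 = 0x14.
P'[4]: 0xA0 ⊕ 0x65 ⊕ 0x89 = 0x4C.

P'[1] = 0x86, P'[2] = 0x5E, P'[3] = 0x14, P'[4] = 0x4C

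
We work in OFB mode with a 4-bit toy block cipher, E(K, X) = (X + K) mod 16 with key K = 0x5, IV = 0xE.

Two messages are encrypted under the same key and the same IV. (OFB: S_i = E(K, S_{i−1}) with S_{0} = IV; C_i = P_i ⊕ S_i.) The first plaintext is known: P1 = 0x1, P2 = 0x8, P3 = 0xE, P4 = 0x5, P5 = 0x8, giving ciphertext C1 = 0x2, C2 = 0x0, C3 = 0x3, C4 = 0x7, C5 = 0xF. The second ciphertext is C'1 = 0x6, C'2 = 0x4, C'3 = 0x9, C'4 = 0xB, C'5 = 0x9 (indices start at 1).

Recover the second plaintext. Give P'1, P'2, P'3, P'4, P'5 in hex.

In OFB with a reused IV, both messages share the same keystream S_i, so C_i ⊕ C'_i = P_i ⊕ P'_i and thus P'_i = P_i ⊕ C_i ⊕ C'_i.
P'1: 0x1 ⊕ 0x2 ⊕ 0x6 = 0x5.
P'2: 0x8 ⊕ 0x0 ⊕ 0x4 = 0xC.
P'3: 0xE ⊕ 0x3 ⊕ 0x9 = 0x4.
P'4: 0x5 ⊕ 0x7 ⊕ 0xB = 0x9.
P'5: 0x8 ⊕ 0xF ⊕ 0x9 = 0xE.

P'1 = 0x5, P'2 = 0xC, P'3 = 0x4, P'4 = 0x9, P'5 = 0xE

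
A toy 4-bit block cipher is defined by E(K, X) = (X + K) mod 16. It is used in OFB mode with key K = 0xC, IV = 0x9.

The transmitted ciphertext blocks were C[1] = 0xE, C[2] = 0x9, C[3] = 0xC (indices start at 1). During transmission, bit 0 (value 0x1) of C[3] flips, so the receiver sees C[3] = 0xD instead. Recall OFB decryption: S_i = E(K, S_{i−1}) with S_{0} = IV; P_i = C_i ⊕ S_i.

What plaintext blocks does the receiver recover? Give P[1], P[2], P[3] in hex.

Only C[3] changed, to 0xD. In OFB, a change in C_i flips the same bit in P_i only; the keystream is unaffected. Decrypting the received ciphertext:
P[1]: S = E(K, 0x9) = 0x5; 0xE ⊕ 0x5 = 0xB.
P[2]: S = E(K, 0x5) = 0x1; 0x9 ⊕ 0x1 = 0x8.
P[3]: S = E(K, 0x1) = 0xD; 0xD ⊕ 0xD = 0x0.
Blocks that differ from the original plaintext: P[3].

P[1] = 0xB, P[2] = 0x8, P[3] = 0x0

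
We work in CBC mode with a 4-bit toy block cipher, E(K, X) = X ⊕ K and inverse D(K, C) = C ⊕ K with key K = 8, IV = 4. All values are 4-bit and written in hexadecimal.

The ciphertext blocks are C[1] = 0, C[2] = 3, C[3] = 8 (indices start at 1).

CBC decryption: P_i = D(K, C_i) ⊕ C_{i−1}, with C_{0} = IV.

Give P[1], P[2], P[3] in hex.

P[1]: D(K, 0) = 8; 8 ⊕ 4 = C.
P[2]: D(K, 3) = B; B ⊕ 0 = B.
P[3]: D(K, 8) = 0; 0 ⊕ 3 = 3.

P[1] = C, P[2] = B, P[3] = 3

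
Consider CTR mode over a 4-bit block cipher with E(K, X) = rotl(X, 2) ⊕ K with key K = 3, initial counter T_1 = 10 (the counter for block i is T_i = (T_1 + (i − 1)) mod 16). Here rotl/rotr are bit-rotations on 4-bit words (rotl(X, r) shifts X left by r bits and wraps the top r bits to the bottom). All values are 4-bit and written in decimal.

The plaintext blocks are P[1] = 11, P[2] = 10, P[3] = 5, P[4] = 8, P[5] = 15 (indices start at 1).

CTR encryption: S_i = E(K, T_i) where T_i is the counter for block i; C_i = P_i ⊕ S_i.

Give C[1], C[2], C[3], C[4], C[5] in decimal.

C[1]: T = 10, S = E(K, T) = 9; 11 ⊕ 9 = 2.
C[2]: T = 11, S = E(K, T) = 13; 10 ⊕ 13 = 7.
C[3]: T = 12, S = E(K, T) = 0; 5 ⊕ 0 = 5.
C[4]: T = 13, S = E(K, T) = 4; 8 ⊕ 4 = 12.
C[5]: T = 14, S = E(K, T) = 8; 15 ⊕ 8 = 7.

C[1] = 2, C[2] = 7, C[3] = 5, C[4] = 12, C[5] = 7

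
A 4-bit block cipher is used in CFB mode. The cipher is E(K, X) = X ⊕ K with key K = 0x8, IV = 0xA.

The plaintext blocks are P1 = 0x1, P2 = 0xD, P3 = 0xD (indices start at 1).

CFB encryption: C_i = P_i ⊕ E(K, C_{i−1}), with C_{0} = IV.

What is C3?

C1: E(K, 0xA) = 0x2; 0x1 ⊕ 0x2 = 0x3.
C2: E(K, 0x3) = 0xB; 0xD ⊕ 0xB = 0x6.
C3: E(K, 0x6) = 0xE; 0xD ⊕ 0xE = 0x3.

C3 = 0x3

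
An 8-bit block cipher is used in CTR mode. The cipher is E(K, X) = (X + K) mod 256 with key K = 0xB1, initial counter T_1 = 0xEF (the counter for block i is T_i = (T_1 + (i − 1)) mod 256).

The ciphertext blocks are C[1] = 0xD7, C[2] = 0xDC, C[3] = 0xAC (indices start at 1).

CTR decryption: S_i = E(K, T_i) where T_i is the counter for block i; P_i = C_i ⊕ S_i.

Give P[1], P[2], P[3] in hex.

P[1]: T = 0xEF, S = E(K, T) = 0xA0; 0xD7 ⊕ 0xA0 = 0x77.
P[2]: T = 0xF0, S = E(K, T) = 0xA1; 0xDC ⊕ 0xA1 = 0x7D.
P[3]: T = 0xF1, S = E(K, T) = 0xA2; 0xAC ⊕ 0xA2 = 0x0E.

P[1] = 0x77, P[2] = 0x7D, P[3] = 0x0E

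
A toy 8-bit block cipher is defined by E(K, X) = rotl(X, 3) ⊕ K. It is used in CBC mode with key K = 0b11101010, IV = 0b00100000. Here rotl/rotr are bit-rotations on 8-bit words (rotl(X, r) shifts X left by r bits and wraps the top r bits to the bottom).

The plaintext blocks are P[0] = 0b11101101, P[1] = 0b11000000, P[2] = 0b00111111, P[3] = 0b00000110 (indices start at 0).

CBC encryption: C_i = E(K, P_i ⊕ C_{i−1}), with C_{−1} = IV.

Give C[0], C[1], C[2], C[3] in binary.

C[0] = 0b10000100, C[1] = 0b11001000, C[2] = 0b01010101, C[3] = 0b01110000

C[0]: P[0] ⊕ 0b00100000 = 0b11001101; E(K, 0b11001101) = 0b10000100.
C[1]: P[1] ⊕ 0b10000100 = 0b01000100; E(K, 0b01000100) = 0b11001000.
C[2]: P[2] ⊕ 0b11001000 = 0b11110111; E(K, 0b11110111) = 0b01010101.
C[3]: P[3] ⊕ 0b01010101 = 0b01010011; E(K, 0b01010011) = 0b01110000.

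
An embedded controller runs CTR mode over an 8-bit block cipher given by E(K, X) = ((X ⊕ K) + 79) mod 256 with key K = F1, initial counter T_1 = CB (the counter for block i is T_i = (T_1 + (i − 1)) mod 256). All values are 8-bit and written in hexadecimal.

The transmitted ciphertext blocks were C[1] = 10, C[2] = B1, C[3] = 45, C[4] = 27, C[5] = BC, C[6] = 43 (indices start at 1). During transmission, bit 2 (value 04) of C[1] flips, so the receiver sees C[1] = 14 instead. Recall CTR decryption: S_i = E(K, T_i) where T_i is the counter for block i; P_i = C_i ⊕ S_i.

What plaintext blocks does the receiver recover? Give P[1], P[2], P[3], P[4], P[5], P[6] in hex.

P[1] = A7, P[2] = 07, P[3] = F0, P[4] = 9F, P[5] = 0B, P[6] = D9

Only C[1] changed, to 14. In CTR, a change in C_i flips the same bit in P_i only; the keystream is unaffected. Decrypting the received ciphertext:
P[1]: T = CB, S = E(K, T) = B3; 14 ⊕ B3 = A7.
P[2]: T = CC, S = E(K, T) = B6; B1 ⊕ B6 = 07.
P[3]: T = CD, S = E(K, T) = B5; 45 ⊕ B5 = F0.
P[4]: T = CE, S = E(K, T) = B8; 27 ⊕ B8 = 9F.
P[5]: T = CF, S = E(K, T) = B7; BC ⊕ B7 = 0B.
P[6]: T = D0, S = E(K, T) = 9A; 43 ⊕ 9A = D9.
Blocks that differ from the original plaintext: P[1].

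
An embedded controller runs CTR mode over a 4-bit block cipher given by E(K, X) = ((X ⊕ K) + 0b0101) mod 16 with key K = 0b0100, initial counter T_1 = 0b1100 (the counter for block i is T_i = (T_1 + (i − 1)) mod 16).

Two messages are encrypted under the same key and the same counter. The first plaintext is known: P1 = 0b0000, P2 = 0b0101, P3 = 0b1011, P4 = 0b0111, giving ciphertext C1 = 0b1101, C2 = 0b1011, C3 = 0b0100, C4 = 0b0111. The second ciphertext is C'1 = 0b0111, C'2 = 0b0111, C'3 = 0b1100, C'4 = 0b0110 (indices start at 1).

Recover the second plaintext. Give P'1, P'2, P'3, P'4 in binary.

P'1 = 0b1010, P'2 = 0b1001, P'3 = 0b0011, P'4 = 0b0110

In CTR with a reused counter, both messages share the same keystream S_i, so C_i ⊕ C'_i = P_i ⊕ P'_i and thus P'_i = P_i ⊕ C_i ⊕ C'_i.
P'1: 0b0000 ⊕ 0b1101 ⊕ 0b0111 = 0b1010.
P'2: 0b0101 ⊕ 0b1011 ⊕ 0b0111 = 0b1001.
P'3: 0b1011 ⊕ 0b0100 ⊕ 0b1100 = 0b0011.
P'4: 0b0111 ⊕ 0b0111 ⊕ 0b0110 = 0b0110.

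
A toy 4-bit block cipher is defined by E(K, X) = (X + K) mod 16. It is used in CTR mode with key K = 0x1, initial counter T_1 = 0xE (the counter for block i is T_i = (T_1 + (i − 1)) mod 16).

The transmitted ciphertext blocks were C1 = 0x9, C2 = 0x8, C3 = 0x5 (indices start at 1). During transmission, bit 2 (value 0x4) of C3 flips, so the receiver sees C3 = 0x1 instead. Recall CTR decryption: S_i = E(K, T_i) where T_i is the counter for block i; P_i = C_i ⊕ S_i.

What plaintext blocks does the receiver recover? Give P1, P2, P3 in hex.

Only C3 changed, to 0x1. In CTR, a change in C_i flips the same bit in P_i only; the keystream is unaffected. Decrypting the received ciphertext:
P1: T = 0xE, S = E(K, T) = 0xF; 0x9 ⊕ 0xF = 0x6.
P2: T = 0xF, S = E(K, T) = 0x0; 0x8 ⊕ 0x0 = 0x8.
P3: T = 0x0, S = E(K, T) = 0x1; 0x1 ⊕ 0x1 = 0x0.
Blocks that differ from the original plaintext: P3.

P1 = 0x6, P2 = 0x8, P3 = 0x0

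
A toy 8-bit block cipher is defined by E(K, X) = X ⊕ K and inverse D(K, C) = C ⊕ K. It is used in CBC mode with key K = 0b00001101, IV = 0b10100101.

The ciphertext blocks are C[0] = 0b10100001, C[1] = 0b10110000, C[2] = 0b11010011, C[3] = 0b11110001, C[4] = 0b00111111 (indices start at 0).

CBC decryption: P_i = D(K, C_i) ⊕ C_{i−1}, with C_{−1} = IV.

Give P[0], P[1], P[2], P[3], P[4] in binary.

P[0] = 0b00001001, P[1] = 0b00011100, P[2] = 0b01101110, P[3] = 0b00101111, P[4] = 0b11000011

P[0]: D(K, 0b10100001) = 0b10101100; 0b10101100 ⊕ 0b10100101 = 0b00001001.
P[1]: D(K, 0b10110000) = 0b10111101; 0b10111101 ⊕ 0b10100001 = 0b00011100.
P[2]: D(K, 0b11010011) = 0b11011110; 0b11011110 ⊕ 0b10110000 = 0b01101110.
P[3]: D(K, 0b11110001) = 0b11111100; 0b11111100 ⊕ 0b11010011 = 0b00101111.
P[4]: D(K, 0b00111111) = 0b00110010; 0b00110010 ⊕ 0b11110001 = 0b11000011.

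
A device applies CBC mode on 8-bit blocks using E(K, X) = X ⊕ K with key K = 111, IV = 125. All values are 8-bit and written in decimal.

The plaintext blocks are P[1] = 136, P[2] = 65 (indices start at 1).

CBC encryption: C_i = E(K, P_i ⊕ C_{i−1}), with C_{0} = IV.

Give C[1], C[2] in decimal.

C[1]: P[1] ⊕ 125 = 245; E(K, 245) = 154.
C[2]: P[2] ⊕ 154 = 219; E(K, 219) = 180.

C[1] = 154, C[2] = 180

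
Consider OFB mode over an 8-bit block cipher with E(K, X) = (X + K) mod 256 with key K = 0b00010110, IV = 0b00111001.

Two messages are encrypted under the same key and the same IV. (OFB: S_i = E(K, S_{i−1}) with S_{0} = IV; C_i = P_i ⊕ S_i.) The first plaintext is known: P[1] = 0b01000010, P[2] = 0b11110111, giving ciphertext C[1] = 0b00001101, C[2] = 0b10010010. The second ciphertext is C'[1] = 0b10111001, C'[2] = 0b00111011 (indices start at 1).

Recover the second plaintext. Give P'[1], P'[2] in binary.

P'[1] = 0b11110110, P'[2] = 0b01011110

In OFB with a reused IV, both messages share the same keystream S_i, so C_i ⊕ C'_i = P_i ⊕ P'_i and thus P'_i = P_i ⊕ C_i ⊕ C'_i.
P'[1]: 0b01000010 ⊕ 0b00001101 ⊕ 0b10111001 = 0b11110110.
P'[2]: 0b11110111 ⊕ 0b10010010 ⊕ 0b00111011 = 0b01011110.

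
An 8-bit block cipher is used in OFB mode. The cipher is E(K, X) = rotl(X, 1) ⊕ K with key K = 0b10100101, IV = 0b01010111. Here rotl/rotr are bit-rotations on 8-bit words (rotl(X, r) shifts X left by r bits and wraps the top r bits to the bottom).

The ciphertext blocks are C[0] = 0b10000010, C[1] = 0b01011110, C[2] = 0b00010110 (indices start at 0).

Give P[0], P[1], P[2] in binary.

OFB decryption: S_i = E(K, S_{i−1}) with S_{−1} = IV; P_i = C_i ⊕ S_i.
P[0]: S = E(K, 0b01010111) = 0b00001011; 0b10000010 ⊕ 0b00001011 = 0b10001001.
P[1]: S = E(K, 0b00001011) = 0b10110011; 0b01011110 ⊕ 0b10110011 = 0b11101101.
P[2]: S = E(K, 0b10110011) = 0b11000010; 0b00010110 ⊕ 0b11000010 = 0b11010100.

P[0] = 0b10001001, P[1] = 0b11101101, P[2] = 0b11010100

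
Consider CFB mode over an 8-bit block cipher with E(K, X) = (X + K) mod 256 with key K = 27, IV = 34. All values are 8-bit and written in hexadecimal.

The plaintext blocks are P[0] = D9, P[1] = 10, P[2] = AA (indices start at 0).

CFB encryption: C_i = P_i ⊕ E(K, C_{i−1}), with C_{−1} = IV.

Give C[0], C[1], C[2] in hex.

C[0]: E(K, 34) = 5B; D9 ⊕ 5B = 82.
C[1]: E(K, 82) = A9; 10 ⊕ A9 = B9.
C[2]: E(K, B9) = E0; AA ⊕ E0 = 4A.

C[0] = 82, C[1] = B9, C[2] = 4A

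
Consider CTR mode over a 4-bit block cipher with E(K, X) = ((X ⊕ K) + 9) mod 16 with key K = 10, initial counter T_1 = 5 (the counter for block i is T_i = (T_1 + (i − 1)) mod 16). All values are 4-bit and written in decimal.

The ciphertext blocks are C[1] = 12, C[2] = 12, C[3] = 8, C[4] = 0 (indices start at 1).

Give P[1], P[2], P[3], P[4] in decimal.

CTR decryption: S_i = E(K, T_i) where T_i is the counter for block i; P_i = C_i ⊕ S_i.
P[1]: T = 5, S = E(K, T) = 8; 12 ⊕ 8 = 4.
P[2]: T = 6, S = E(K, T) = 5; 12 ⊕ 5 = 9.
P[3]: T = 7, S = E(K, T) = 6; 8 ⊕ 6 = 14.
P[4]: T = 8, S = E(K, T) = 11; 0 ⊕ 11 = 11.

P[1] = 4, P[2] = 9, P[3] = 14, P[4] = 11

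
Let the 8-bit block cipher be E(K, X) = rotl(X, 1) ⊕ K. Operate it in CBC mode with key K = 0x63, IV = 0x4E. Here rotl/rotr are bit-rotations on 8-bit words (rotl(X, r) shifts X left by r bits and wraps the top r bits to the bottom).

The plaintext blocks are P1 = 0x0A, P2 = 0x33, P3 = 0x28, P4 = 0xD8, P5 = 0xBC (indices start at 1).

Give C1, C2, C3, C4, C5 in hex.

C1 = 0xEB, C2 = 0xD2, C3 = 0x96, C4 = 0xFF, C5 = 0xE5

CBC encryption: C_i = E(K, P_i ⊕ C_{i−1}), with C_{0} = IV.
C1: P1 ⊕ 0x4E = 0x44; E(K, 0x44) = 0xEB.
C2: P2 ⊕ 0xEB = 0xD8; E(K, 0xD8) = 0xD2.
C3: P3 ⊕ 0xD2 = 0xFA; E(K, 0xFA) = 0x96.
C4: P4 ⊕ 0x96 = 0x4E; E(K, 0x4E) = 0xFF.
C5: P5 ⊕ 0xFF = 0x43; E(K, 0x43) = 0xE5.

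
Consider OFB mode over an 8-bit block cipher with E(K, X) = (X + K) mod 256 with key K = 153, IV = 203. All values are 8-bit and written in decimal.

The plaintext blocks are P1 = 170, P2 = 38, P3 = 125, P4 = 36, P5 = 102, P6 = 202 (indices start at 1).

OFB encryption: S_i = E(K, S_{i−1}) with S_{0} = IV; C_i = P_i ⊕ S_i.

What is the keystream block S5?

C1: S = E(K, 203) = 100; 170 ⊕ 100 = 206.
C2: S = E(K, 100) = 253; 38 ⊕ 253 = 219.
C3: S = E(K, 253) = 150; 125 ⊕ 150 = 235.
C4: S = E(K, 150) = 47; 36 ⊕ 47 = 11.
C5: S = E(K, 47) = 200; 102 ⊕ 200 = 174.
So S5 = 200.

200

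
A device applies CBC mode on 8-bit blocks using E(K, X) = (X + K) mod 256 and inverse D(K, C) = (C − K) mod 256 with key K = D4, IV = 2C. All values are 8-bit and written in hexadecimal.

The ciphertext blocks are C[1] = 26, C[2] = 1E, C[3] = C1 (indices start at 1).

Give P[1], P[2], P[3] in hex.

P[1] = 7E, P[2] = 6C, P[3] = F3

CBC decryption: P_i = D(K, C_i) ⊕ C_{i−1}, with C_{0} = IV.
P[1]: D(K, 26) = 52; 52 ⊕ 2C = 7E.
P[2]: D(K, 1E) = 4A; 4A ⊕ 26 = 6C.
P[3]: D(K, C1) = ED; ED ⊕ 1E = F3.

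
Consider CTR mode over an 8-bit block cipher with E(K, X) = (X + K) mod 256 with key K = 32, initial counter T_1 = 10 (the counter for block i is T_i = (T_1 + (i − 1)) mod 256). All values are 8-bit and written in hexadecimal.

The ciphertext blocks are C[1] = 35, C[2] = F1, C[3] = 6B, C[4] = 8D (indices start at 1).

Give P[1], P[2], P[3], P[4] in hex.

P[1] = 77, P[2] = B2, P[3] = 2F, P[4] = C8

CTR decryption: S_i = E(K, T_i) where T_i is the counter for block i; P_i = C_i ⊕ S_i.
P[1]: T = 10, S = E(K, T) = 42; 35 ⊕ 42 = 77.
P[2]: T = 11, S = E(K, T) = 43; F1 ⊕ 43 = B2.
P[3]: T = 12, S = E(K, T) = 44; 6B ⊕ 44 = 2F.
P[4]: T = 13, S = E(K, T) = 45; 8D ⊕ 45 = C8.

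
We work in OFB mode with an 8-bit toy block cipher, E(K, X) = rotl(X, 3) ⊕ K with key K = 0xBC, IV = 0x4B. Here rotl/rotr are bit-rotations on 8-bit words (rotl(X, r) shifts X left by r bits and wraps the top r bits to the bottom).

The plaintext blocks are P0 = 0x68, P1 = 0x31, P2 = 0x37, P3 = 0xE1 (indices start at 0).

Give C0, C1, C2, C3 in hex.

C0 = 0x8E, C1 = 0xBA, C2 = 0xD7, C3 = 0x5A

OFB encryption: S_i = E(K, S_{i−1}) with S_{−1} = IV; C_i = P_i ⊕ S_i.
C0: S = E(K, 0x4B) = 0xE6; 0x68 ⊕ 0xE6 = 0x8E.
C1: S = E(K, 0xE6) = 0x8B; 0x31 ⊕ 0x8B = 0xBA.
C2: S = E(K, 0x8B) = 0xE0; 0x37 ⊕ 0xE0 = 0xD7.
C3: S = E(K, 0xE0) = 0xBB; 0xE1 ⊕ 0xBB = 0x5A.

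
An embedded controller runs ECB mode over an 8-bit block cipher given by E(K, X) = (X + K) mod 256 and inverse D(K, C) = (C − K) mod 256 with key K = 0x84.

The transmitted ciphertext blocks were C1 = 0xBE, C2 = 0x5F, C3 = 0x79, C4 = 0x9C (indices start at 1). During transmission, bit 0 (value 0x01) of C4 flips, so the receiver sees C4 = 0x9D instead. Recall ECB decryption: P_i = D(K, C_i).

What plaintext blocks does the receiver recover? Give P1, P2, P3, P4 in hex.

Only C4 changed, to 0x9D. In ECB, a change in C_i affects only P_i. Decrypting the received ciphertext:
P1: D(K, 0xBE) = 0x3A.
P2: D(K, 0x5F) = 0xDB.
P3: D(K, 0x79) = 0xF5.
P4: D(K, 0x9D) = 0x19.
Blocks that differ from the original plaintext: P4.

P1 = 0x3A, P2 = 0xDB, P3 = 0xF5, P4 = 0x19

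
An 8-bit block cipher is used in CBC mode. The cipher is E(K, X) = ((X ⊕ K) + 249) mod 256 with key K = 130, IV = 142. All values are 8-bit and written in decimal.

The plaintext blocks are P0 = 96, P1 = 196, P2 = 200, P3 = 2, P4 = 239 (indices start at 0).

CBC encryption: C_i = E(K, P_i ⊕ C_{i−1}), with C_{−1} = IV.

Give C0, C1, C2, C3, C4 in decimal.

C0 = 101, C1 = 28, C2 = 79, C3 = 200, C4 = 158

C0: P0 ⊕ 142 = 238; E(K, 238) = 101.
C1: P1 ⊕ 101 = 161; E(K, 161) = 28.
C2: P2 ⊕ 28 = 212; E(K, 212) = 79.
C3: P3 ⊕ 79 = 77; E(K, 77) = 200.
C4: P4 ⊕ 200 = 39; E(K, 39) = 158.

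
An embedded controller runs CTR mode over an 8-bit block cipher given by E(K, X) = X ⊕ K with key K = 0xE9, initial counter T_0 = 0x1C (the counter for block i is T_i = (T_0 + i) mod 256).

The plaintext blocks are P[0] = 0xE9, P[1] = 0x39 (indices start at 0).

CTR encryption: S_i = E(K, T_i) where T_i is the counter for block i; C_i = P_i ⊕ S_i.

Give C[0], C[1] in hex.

C[0]: T = 0x1C, S = E(K, T) = 0xF5; 0xE9 ⊕ 0xF5 = 0x1C.
C[1]: T = 0x1D, S = E(K, T) = 0xF4; 0x39 ⊕ 0xF4 = 0xCD.

C[0] = 0x1C, C[1] = 0xCD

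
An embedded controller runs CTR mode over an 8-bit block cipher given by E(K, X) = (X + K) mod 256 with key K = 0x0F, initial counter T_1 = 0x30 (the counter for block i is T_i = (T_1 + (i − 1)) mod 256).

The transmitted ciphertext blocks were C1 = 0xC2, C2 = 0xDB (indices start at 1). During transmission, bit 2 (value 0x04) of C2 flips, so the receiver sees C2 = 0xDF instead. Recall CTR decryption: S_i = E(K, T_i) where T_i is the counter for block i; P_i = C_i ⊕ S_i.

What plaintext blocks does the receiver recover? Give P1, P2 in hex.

Only C2 changed, to 0xDF. In CTR, a change in C_i flips the same bit in P_i only; the keystream is unaffected. Decrypting the received ciphertext:
P1: T = 0x30, S = E(K, T) = 0x3F; 0xC2 ⊕ 0x3F = 0xFD.
P2: T = 0x31, S = E(K, T) = 0x40; 0xDF ⊕ 0x40 = 0x9F.
Blocks that differ from the original plaintext: P2.

P1 = 0xFD, P2 = 0x9F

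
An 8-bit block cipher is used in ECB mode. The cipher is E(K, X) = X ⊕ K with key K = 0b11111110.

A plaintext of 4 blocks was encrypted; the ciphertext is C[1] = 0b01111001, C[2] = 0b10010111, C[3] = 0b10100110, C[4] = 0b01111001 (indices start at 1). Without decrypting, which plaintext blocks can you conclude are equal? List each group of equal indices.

ECB encrypts each block independently with the same key, so equal ciphertext blocks imply equal plaintext blocks.
C[1] = C[4] = 0b01111001, so P[1] = P[4].

P[1] = P[4]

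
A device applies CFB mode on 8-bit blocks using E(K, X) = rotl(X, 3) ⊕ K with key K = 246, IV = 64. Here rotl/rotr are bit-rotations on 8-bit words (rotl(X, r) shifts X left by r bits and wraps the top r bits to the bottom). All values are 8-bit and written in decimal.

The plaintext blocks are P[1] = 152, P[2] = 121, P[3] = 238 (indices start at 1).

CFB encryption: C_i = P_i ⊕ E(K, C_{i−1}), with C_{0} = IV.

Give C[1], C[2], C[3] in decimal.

C[1]: E(K, 64) = 244; 152 ⊕ 244 = 108.
C[2]: E(K, 108) = 149; 121 ⊕ 149 = 236.
C[3]: E(K, 236) = 145; 238 ⊕ 145 = 127.

C[1] = 108, C[2] = 236, C[3] = 127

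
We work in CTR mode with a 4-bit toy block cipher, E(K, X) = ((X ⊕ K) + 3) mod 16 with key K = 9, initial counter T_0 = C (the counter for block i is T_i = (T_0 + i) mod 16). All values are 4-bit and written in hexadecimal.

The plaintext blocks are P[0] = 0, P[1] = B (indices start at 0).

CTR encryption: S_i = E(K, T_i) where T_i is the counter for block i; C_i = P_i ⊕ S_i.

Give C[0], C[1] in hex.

C[0]: T = C, S = E(K, T) = 8; 0 ⊕ 8 = 8.
C[1]: T = D, S = E(K, T) = 7; B ⊕ 7 = C.

C[0] = 8, C[1] = C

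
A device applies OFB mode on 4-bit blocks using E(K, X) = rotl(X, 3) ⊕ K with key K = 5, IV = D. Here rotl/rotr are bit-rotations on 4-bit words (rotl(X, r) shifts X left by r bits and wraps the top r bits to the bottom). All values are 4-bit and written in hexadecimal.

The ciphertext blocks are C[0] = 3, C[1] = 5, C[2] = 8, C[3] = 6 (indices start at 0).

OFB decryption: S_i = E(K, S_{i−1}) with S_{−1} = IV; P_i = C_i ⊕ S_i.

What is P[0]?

P[0] = 8

P[0]: S = E(K, D) = B; 3 ⊕ B = 8.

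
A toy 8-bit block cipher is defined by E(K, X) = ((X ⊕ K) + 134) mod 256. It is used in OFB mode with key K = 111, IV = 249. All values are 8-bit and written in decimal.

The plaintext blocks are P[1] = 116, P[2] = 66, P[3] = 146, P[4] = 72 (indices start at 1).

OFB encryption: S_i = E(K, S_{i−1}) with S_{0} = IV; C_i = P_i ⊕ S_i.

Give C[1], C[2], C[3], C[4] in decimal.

C[1]: S = E(K, 249) = 28; 116 ⊕ 28 = 104.
C[2]: S = E(K, 28) = 249; 66 ⊕ 249 = 187.
C[3]: S = E(K, 249) = 28; 146 ⊕ 28 = 142.
C[4]: S = E(K, 28) = 249; 72 ⊕ 249 = 177.

C[1] = 104, C[2] = 187, C[3] = 142, C[4] = 177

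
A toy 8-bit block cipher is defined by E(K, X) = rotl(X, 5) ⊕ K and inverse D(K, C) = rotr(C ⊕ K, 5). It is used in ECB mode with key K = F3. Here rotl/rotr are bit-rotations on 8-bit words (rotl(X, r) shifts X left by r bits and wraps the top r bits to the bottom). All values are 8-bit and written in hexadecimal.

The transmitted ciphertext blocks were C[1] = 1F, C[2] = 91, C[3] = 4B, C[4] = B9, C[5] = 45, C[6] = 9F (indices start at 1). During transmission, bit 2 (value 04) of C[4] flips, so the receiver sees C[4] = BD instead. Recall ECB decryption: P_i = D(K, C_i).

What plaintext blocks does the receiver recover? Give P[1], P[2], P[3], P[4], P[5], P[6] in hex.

P[1] = 67, P[2] = 13, P[3] = C5, P[4] = 72, P[5] = B5, P[6] = 63

Only C[4] changed, to BD. In ECB, a change in C_i affects only P_i. Decrypting the received ciphertext:
P[1]: D(K, 1F) = 67.
P[2]: D(K, 91) = 13.
P[3]: D(K, 4B) = C5.
P[4]: D(K, BD) = 72.
P[5]: D(K, 45) = B5.
P[6]: D(K, 9F) = 63.
Blocks that differ from the original plaintext: P[4].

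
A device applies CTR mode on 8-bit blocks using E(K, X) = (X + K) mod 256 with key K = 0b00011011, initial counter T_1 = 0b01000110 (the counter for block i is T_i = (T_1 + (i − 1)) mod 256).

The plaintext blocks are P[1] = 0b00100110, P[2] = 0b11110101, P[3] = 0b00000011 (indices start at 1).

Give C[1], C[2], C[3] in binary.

CTR encryption: S_i = E(K, T_i) where T_i is the counter for block i; C_i = P_i ⊕ S_i.
C[1]: T = 0b01000110, S = E(K, T) = 0b01100001; 0b00100110 ⊕ 0b01100001 = 0b01000111.
C[2]: T = 0b01000111, S = E(K, T) = 0b01100010; 0b11110101 ⊕ 0b01100010 = 0b10010111.
C[3]: T = 0b01001000, S = E(K, T) = 0b01100011; 0b00000011 ⊕ 0b01100011 = 0b01100000.

C[1] = 0b01000111, C[2] = 0b10010111, C[3] = 0b01100000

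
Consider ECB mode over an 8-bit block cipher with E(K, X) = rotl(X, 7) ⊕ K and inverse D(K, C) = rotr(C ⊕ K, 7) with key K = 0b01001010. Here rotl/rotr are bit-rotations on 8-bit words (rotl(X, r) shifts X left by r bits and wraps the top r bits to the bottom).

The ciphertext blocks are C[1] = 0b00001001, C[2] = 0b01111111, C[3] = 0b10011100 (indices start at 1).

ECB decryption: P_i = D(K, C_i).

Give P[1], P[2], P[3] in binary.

P[1] = 0b10000110, P[2] = 0b01101010, P[3] = 0b10101101

P[1]: D(K, 0b00001001) = 0b10000110.
P[2]: D(K, 0b01111111) = 0b01101010.
P[3]: D(K, 0b10011100) = 0b10101101.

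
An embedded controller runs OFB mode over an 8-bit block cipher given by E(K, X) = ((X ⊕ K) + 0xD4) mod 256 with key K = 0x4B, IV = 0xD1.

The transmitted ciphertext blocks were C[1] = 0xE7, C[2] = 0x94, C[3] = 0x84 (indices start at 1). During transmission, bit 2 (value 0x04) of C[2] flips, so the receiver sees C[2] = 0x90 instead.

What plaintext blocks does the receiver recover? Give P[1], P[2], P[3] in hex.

OFB decryption: S_i = E(K, S_{i−1}) with S_{0} = IV; P_i = C_i ⊕ S_i.
Only C[2] changed, to 0x90. In OFB, a change in C_i flips the same bit in P_i only; the keystream is unaffected. Decrypting the received ciphertext:
P[1]: S = E(K, 0xD1) = 0x6E; 0xE7 ⊕ 0x6E = 0x89.
P[2]: S = E(K, 0x6E) = 0xF9; 0x90 ⊕ 0xF9 = 0x69.
P[3]: S = E(K, 0xF9) = 0x86; 0x84 ⊕ 0x86 = 0x02.
Blocks that differ from the original plaintext: P[2].

P[1] = 0x89, P[2] = 0x69, P[3] = 0x02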